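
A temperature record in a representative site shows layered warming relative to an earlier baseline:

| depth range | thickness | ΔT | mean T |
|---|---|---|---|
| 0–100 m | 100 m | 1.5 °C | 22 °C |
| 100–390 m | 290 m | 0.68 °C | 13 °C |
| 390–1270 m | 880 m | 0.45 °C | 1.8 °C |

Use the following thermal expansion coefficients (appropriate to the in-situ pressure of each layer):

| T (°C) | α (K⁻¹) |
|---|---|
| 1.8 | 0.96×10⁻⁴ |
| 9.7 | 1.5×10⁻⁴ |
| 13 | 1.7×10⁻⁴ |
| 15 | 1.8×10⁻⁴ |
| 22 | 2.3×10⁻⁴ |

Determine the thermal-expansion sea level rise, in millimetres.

Δh ≈ 106 mm

Layer 1 at 22 °C → α = 2.3×10⁻⁴ K⁻¹
Layer 2 at 13 °C → α = 1.7×10⁻⁴ K⁻¹
Layer 3 at 1.8 °C → α = 0.96×10⁻⁴ K⁻¹
0–100 m: 100 × 2.3×10⁻⁴ × 1.5 = 0.03450 m
290 × 1.7×10⁻⁴ × 0.68 = 0.033524 m
390–1270 m: 0.45 × 880 × 0.96×10⁻⁴ = 0.038016 m
Δh = 0.03450 + 0.033524 + 0.038016 = 0.10604 m ≈ 106 mm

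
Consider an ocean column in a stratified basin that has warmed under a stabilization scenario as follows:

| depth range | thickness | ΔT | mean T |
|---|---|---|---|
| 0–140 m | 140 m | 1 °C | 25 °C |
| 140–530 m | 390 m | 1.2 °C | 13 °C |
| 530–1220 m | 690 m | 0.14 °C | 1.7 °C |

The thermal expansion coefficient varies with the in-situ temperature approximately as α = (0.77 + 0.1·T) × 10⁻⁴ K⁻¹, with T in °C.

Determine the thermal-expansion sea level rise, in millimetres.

Layer 1: α = (0.77 + 0.1×25)×10⁻⁴ = 3.27×10⁻⁴ K⁻¹
Layer 2: α = (0.77 + 0.1×13)×10⁻⁴ = 2.07×10⁻⁴ K⁻¹
Layer 3: α = (0.77 + 0.1×1.7)×10⁻⁴ = 0.94×10⁻⁴ K⁻¹
Layer 1: 1 × 3.27×10⁻⁴ × 140 = 0.04578 m
390 × 2.07×10⁻⁴ × 1.2 = 0.096876 m
Layer 3: 690 × 0.14 × 0.94×10⁻⁴ = 0.0090804 m
Δh = 0.04578 + 0.096876 + 0.0090804 = 0.1517364 m

Δh ≈ 152 mm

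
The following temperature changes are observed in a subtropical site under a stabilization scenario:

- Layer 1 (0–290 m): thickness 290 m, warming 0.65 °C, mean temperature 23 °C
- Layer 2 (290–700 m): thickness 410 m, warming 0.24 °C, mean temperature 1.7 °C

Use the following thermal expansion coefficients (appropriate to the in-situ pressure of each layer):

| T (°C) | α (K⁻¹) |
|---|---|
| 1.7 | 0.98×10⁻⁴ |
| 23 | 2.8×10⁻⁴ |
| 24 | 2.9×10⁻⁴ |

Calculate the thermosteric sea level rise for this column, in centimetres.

Layer 1 at 23 °C → α = 2.8×10⁻⁴ K⁻¹
Layer 2 at 1.7 °C → α = 0.98×10⁻⁴ K⁻¹
Layer 1: 290 × 0.65 × 2.8×10⁻⁴ = 0.05278 m
0.24 × 0.98×10⁻⁴ × 410 = 0.0096432 m
Δh = 0.05278 + 0.0096432 = 0.0624232 m ≈ 6.24 cm

Δh ≈ 6.24 cm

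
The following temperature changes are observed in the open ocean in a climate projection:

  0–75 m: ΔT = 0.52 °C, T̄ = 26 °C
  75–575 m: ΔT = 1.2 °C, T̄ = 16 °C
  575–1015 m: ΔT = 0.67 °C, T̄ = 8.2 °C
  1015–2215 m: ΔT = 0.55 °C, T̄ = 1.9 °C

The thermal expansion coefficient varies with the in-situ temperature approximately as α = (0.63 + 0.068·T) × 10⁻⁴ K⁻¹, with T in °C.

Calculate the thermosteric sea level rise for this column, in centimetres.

20 cm of thermosteric rise

Layer 1: α = (0.63 + 0.068×26)×10⁻⁴ = 2.398×10⁻⁴ K⁻¹
Layer 2: α = (0.63 + 0.068×16)×10⁻⁴ = 1.718×10⁻⁴ K⁻¹
Layer 3: α = (0.63 + 0.068×8.2)×10⁻⁴ = 1.1876×10⁻⁴ K⁻¹
Layer 4: α = (0.63 + 0.068×1.9)×10⁻⁴ = 0.7592×10⁻⁴ K⁻¹
Layer 1: 0.52 × 2.398×10⁻⁴ × 75 = 0.0093522 m
Layer 2: 1.718×10⁻⁴ × 1.2 × 500 = 0.10308 m
575–1015 m: 0.67 × 1.1876×10⁻⁴ × 440 = 0.035010448 m
1200 × 0.55 × 0.7592×10⁻⁴ = 0.0501072 m
Δh = 0.0093522 + 0.10308 + 0.035010448 + 0.0501072 = 0.197549848 m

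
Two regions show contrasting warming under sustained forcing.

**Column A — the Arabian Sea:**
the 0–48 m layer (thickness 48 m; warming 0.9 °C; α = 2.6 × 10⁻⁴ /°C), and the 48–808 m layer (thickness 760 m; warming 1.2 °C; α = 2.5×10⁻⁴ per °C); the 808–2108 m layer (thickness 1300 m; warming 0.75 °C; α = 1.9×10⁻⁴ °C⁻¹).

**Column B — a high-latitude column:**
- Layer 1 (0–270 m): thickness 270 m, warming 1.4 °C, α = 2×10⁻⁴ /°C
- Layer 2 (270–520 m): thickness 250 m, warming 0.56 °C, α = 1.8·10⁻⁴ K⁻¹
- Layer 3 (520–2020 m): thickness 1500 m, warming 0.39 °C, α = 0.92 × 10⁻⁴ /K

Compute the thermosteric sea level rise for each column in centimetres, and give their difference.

Δh_A ≈ 42 cm, Δh_B ≈ 15 cm; difference ≈ 27 cm

A 0.9 × 48 × 2.6×10⁻⁴ = 0.011232 m
A Layer 2: 2.5×10⁻⁴ × 1.2 × 760 = 0.22800 m
A 808–2108 m: 1300 × 1.9×10⁻⁴ × 0.75 = 0.18525 m
A total: 0.424482 m
B Layer 1: 270 × 1.4 × 2×10⁻⁴ = 0.07560 m
B 1.8×10⁻⁴ × 250 × 0.56 = 0.02520 m
B 520–2020 m: 1500 × 0.39 × 0.92×10⁻⁴ = 0.05382 m
B total: 0.15462 m
Difference: 0.424482 − 0.15462 = 0.269862 m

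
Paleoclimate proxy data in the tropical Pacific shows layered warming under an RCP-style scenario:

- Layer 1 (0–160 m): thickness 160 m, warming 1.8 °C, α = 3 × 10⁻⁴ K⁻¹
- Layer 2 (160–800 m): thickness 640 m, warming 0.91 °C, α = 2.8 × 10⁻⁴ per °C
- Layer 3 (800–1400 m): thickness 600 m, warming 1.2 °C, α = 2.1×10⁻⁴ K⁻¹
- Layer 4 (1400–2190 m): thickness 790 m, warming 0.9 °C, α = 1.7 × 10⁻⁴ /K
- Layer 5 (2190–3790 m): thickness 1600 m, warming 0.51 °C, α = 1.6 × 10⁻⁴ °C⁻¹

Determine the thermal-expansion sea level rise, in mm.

about 650 mm

Layer 1: 3×10⁻⁴ × 160 × 1.8 = 0.08640 m
Layer 2: 2.8×10⁻⁴ × 0.91 × 640 = 0.163072 m
2.1×10⁻⁴ × 600 × 1.2 = 0.15120 m
Layer 4: 790 × 0.9 × 1.7×10⁻⁴ = 0.12087 m
2190–3790 m: 1600 × 1.6×10⁻⁴ × 0.51 = 0.13056 m
Δh = 0.08640 + 0.163072 + 0.15120 + 0.12087 + 0.13056 = 0.652102 m ≈ 650 mm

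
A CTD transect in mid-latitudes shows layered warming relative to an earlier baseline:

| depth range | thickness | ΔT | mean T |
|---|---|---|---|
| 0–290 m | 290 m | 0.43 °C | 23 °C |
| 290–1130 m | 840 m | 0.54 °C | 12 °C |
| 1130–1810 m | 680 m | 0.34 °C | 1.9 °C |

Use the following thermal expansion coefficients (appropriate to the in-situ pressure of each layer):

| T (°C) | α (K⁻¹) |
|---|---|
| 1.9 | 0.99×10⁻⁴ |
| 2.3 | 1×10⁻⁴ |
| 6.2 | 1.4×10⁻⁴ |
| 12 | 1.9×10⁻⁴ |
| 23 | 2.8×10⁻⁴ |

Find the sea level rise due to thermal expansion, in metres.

Layer 1 at 23 °C → α = 2.8×10⁻⁴ K⁻¹
Layer 2 at 12 °C → α = 1.9×10⁻⁴ K⁻¹
Layer 3 at 1.9 °C → α = 0.99×10⁻⁴ K⁻¹
0.43 × 2.8×10⁻⁴ × 290 = 0.034916 m
Layer 2: 1.9×10⁻⁴ × 840 × 0.54 = 0.086184 m
680 × 0.34 × 0.99×10⁻⁴ = 0.0228888 m
Δh = 0.034916 + 0.086184 + 0.0228888 = 0.1439888 m

about 0.144 m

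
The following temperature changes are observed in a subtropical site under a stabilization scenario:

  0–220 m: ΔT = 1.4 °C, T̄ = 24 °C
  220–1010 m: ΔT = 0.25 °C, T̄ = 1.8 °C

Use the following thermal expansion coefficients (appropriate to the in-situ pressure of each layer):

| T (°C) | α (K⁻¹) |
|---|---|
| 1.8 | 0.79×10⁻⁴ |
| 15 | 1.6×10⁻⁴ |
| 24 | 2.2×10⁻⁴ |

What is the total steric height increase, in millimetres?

Layer 1 at 24 °C → α = 2.2×10⁻⁴ K⁻¹
Layer 2 at 1.8 °C → α = 0.79×10⁻⁴ K⁻¹
1.4 × 220 × 2.2×10⁻⁴ = 0.06776 m
0.25 × 790 × 0.79×10⁻⁴ = 0.0156025 m
Δh = 0.06776 + 0.0156025 = 0.0833625 m

Δh = 83 mm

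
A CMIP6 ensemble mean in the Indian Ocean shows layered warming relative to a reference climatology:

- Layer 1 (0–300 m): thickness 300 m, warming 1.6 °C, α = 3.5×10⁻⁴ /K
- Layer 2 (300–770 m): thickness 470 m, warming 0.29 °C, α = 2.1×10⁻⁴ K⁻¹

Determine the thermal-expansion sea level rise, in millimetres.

0–300 m: 300 × 3.5×10⁻⁴ × 1.6 = 0.16800 m
470 × 2.1×10⁻⁴ × 0.29 = 0.028623 m
Δh = 0.16800 + 0.028623 = 0.196623 m

about 197 mm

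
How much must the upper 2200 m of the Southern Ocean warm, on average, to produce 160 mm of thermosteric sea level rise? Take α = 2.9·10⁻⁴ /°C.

about 0.251 K

ΔT = Δh/(αH) = 0.16 / (2.9×10⁻⁴ × 2200) ≈ 0.2508 K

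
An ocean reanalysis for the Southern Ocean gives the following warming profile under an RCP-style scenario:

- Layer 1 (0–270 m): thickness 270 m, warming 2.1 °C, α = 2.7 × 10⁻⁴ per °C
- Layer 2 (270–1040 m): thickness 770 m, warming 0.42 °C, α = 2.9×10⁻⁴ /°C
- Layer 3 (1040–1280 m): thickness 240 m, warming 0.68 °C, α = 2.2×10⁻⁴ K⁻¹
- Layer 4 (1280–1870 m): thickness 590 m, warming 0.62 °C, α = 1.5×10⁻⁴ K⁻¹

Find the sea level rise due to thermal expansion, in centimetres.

about 33.8 cm

0–270 m: 2.1 × 270 × 2.7×10⁻⁴ = 0.15309 m
2.9×10⁻⁴ × 0.42 × 770 = 0.093786 m
1040–1280 m: 2.2×10⁻⁴ × 240 × 0.68 = 0.035904 m
Layer 4: 1.5×10⁻⁴ × 590 × 0.62 = 0.05487 m
Δh = 0.15309 + 0.093786 + 0.035904 + 0.05487 = 0.33765 m ≈ 33.8 cm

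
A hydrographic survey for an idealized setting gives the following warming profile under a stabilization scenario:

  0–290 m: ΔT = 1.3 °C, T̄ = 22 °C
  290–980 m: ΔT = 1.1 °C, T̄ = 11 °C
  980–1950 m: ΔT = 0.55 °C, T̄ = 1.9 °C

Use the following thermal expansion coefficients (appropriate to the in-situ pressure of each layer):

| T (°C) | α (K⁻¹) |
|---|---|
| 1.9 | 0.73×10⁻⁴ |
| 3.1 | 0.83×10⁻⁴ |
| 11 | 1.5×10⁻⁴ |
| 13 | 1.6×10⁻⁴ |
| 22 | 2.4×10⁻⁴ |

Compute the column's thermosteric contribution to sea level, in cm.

Layer 1 at 22 °C → α = 2.4×10⁻⁴ K⁻¹
Layer 2 at 11 °C → α = 1.5×10⁻⁴ K⁻¹
Layer 3 at 1.9 °C → α = 0.73×10⁻⁴ K⁻¹
2.4×10⁻⁴ × 1.3 × 290 = 0.09048 m
1.1 × 1.5×10⁻⁴ × 690 = 0.11385 m
Layer 3: 0.55 × 970 × 0.73×10⁻⁴ = 0.0389455 m
Δh = 0.09048 + 0.11385 + 0.0389455 = 0.2432755 m

about 24 cm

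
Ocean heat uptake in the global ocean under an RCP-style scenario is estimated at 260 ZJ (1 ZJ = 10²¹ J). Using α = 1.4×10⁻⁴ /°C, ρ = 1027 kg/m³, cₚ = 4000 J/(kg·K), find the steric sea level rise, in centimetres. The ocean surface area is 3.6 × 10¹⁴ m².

Per unit area: Q = 260×10²¹ / (3.6×10¹⁴) ≈ 7.222×10⁸ J/m²
Δh = αQ/(ρcₚ) = 1.4×10⁻⁴ × 7.222×10⁸ / (1027 × 4000) ≈ 0.024612 m

Δh = 2.46 cm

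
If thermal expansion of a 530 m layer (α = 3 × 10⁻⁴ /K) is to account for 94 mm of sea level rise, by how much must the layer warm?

ΔT = Δh/(αH) = 0.094 / (3×10⁻⁴ × 530) ≈ 0.5912 °C

ΔT ≈ 0.591 °C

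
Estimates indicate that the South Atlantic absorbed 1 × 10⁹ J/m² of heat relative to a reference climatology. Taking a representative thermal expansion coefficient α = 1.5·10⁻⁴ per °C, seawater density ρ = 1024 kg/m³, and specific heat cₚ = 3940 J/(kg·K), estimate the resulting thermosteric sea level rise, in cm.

3.7 cm of thermosteric rise

Δh = αQ/(ρcₚ) = 1.5×10⁻⁴ × 1×10⁹ / (1024 × 3940) ≈ 0.037179 m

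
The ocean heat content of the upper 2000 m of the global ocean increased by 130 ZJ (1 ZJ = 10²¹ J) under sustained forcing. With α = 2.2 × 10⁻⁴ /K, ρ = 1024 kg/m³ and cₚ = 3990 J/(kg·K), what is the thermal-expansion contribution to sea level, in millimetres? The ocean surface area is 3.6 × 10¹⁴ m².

about 19.4 mm

Per unit area: Q = 130×10²¹ / (3.6×10¹⁴) ≈ 3.611×10⁸ J/m²
Δh = αQ/(ρcₚ) = 2.2×10⁻⁴ × 3.611×10⁸ / (1024 × 3990) ≈ 0.019444 m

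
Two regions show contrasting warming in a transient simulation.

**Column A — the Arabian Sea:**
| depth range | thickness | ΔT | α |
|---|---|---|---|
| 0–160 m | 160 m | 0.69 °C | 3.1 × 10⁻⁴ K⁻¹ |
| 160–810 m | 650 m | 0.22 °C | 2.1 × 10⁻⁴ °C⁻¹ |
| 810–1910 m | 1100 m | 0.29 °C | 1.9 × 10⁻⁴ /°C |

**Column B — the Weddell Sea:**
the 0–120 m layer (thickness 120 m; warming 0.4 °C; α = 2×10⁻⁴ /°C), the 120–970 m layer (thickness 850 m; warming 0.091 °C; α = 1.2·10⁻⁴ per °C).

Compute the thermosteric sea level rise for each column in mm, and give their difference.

Δh_A ≈ 120 mm, Δh_B ≈ 19 mm; difference ≈ 110 mm

A Layer 1: 160 × 3.1×10⁻⁴ × 0.69 = 0.034224 m
A 160–810 m: 650 × 0.22 × 2.1×10⁻⁴ = 0.03003 m
A 810–1910 m: 1100 × 1.9×10⁻⁴ × 0.29 = 0.06061 m
A total: 0.124864 m
B 0–120 m: 2×10⁻⁴ × 0.4 × 120 = 0.00960 m
B 0.091 × 1.2×10⁻⁴ × 850 = 0.009282 m
B total: 0.018882 m
Difference: 0.124864 − 0.018882 = 0.105982 m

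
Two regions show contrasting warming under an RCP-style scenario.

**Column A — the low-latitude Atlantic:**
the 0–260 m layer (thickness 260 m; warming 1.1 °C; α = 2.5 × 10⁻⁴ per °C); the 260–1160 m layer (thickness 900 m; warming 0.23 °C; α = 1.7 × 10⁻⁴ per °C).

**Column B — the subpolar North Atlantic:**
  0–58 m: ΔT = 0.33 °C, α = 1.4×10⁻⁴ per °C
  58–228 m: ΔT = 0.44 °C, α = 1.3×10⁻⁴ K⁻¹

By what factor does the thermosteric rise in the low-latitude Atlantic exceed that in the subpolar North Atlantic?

A Layer 1: 2.5×10⁻⁴ × 1.1 × 260 = 0.07150 m
A 260–1160 m: 1.7×10⁻⁴ × 0.23 × 900 = 0.03519 m
A total: 0.10669 m
B Layer 1: 1.4×10⁻⁴ × 0.33 × 58 = 0.0026796 m
B 58–228 m: 1.3×10⁻⁴ × 0.44 × 170 = 0.009724 m
B total: 0.0124036 m
Ratio: 0.10669 / 0.0124036 ≈ 8.602

8.6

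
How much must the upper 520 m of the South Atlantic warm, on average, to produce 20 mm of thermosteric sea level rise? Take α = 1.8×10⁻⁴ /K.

0.21 K

ΔT = Δh/(αH) = 0.02 / (1.8×10⁻⁴ × 520) ≈ 0.2137 K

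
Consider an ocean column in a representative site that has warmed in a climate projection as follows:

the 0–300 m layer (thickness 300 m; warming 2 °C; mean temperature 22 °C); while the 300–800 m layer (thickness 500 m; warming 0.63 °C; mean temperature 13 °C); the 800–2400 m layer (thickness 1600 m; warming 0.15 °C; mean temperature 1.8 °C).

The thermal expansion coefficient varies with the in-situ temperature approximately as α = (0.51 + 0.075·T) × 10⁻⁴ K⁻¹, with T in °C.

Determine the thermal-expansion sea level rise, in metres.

Layer 1: α = (0.51 + 0.075×22)×10⁻⁴ = 2.16×10⁻⁴ K⁻¹
Layer 2: α = (0.51 + 0.075×13)×10⁻⁴ = 1.485×10⁻⁴ K⁻¹
Layer 3: α = (0.51 + 0.075×1.8)×10⁻⁴ = 0.645×10⁻⁴ K⁻¹
Layer 1: 2.16×10⁻⁴ × 2 × 300 = 0.12960 m
Layer 2: 500 × 1.485×10⁻⁴ × 0.63 = 0.0467775 m
0.645×10⁻⁴ × 0.15 × 1600 = 0.01548 m
Δh = 0.12960 + 0.0467775 + 0.01548 = 0.1918575 m

Δh = 0.19 m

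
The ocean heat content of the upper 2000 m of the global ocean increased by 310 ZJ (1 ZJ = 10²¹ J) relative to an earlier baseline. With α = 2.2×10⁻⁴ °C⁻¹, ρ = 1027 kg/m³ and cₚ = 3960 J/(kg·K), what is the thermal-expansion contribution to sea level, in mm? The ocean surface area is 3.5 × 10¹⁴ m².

Δh ≈ 48 mm

Per unit area: Q = 310×10²¹ / (3.5×10¹⁴) ≈ 8.857×10⁸ J/m²
Δh = αQ/(ρcₚ) = 2.2×10⁻⁴ × 8.857×10⁸ / (1027 × 3960) ≈ 0.047912 m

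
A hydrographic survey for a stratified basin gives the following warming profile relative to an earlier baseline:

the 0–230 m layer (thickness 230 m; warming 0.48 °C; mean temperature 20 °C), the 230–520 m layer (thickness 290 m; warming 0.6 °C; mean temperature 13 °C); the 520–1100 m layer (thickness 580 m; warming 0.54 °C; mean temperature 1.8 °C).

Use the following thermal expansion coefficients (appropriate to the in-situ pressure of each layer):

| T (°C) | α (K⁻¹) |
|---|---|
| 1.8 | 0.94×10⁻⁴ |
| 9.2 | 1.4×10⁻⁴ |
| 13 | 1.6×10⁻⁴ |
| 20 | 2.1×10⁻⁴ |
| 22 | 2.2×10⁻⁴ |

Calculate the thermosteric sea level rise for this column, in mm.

Layer 1 at 20 °C → α = 2.1×10⁻⁴ K⁻¹
Layer 2 at 13 °C → α = 1.6×10⁻⁴ K⁻¹
Layer 3 at 1.8 °C → α = 0.94×10⁻⁴ K⁻¹
0–230 m: 2.1×10⁻⁴ × 230 × 0.48 = 0.023184 m
Layer 2: 290 × 1.6×10⁻⁴ × 0.6 = 0.02784 m
520–1100 m: 0.94×10⁻⁴ × 0.54 × 580 = 0.0294408 m
Δh = 0.023184 + 0.02784 + 0.0294408 = 0.0804648 m

Δh ≈ 80.5 mm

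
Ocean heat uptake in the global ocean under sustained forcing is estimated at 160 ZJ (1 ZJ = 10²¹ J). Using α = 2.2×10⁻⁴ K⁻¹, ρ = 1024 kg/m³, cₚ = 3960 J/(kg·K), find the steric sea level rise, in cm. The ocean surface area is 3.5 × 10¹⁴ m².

about 2.48 cm

Per unit area: Q = 160×10²¹ / (3.5×10¹⁴) ≈ 4.571×10⁸ J/m²
Δh = αQ/(ρcₚ) = 2.2×10⁻⁴ × 4.571×10⁸ / (1024 × 3960) ≈ 0.024799 m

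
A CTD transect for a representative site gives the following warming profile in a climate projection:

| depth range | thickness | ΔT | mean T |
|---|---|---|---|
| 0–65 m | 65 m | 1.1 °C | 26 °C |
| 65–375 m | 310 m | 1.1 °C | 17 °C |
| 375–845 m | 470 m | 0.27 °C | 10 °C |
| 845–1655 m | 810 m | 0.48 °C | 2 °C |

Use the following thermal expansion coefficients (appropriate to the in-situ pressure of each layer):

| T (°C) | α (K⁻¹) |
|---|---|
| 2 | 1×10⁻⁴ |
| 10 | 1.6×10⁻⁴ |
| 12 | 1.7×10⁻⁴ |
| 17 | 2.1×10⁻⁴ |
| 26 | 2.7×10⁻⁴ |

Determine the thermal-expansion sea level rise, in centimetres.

Layer 1 at 26 °C → α = 2.7×10⁻⁴ K⁻¹
Layer 2 at 17 °C → α = 2.1×10⁻⁴ K⁻¹
Layer 3 at 10 °C → α = 1.6×10⁻⁴ K⁻¹
Layer 4 at 2 °C → α = 1×10⁻⁴ K⁻¹
0–65 m: 1.1 × 2.7×10⁻⁴ × 65 = 0.019305 m
Layer 2: 310 × 1.1 × 2.1×10⁻⁴ = 0.07161 m
0.27 × 470 × 1.6×10⁻⁴ = 0.020304 m
845–1655 m: 0.48 × 810 × 1×10⁻⁴ = 0.03888 m
Δh = 0.019305 + 0.07161 + 0.020304 + 0.03888 = 0.150099 m

Δh ≈ 15.0 cm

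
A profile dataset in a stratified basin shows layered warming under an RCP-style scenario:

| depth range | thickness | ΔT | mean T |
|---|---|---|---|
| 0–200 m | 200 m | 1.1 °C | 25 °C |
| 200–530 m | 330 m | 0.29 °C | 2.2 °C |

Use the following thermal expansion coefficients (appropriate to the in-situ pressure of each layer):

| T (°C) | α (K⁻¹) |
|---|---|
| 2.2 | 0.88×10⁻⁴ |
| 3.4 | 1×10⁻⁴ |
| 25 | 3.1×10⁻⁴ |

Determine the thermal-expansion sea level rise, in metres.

Layer 1 at 25 °C → α = 3.1×10⁻⁴ K⁻¹
Layer 2 at 2.2 °C → α = 0.88×10⁻⁴ K⁻¹
Layer 1: 200 × 3.1×10⁻⁴ × 1.1 = 0.06820 m
0.88×10⁻⁴ × 0.29 × 330 = 0.0084216 m
Δh = 0.06820 + 0.0084216 = 0.0766216 m

about 0.077 m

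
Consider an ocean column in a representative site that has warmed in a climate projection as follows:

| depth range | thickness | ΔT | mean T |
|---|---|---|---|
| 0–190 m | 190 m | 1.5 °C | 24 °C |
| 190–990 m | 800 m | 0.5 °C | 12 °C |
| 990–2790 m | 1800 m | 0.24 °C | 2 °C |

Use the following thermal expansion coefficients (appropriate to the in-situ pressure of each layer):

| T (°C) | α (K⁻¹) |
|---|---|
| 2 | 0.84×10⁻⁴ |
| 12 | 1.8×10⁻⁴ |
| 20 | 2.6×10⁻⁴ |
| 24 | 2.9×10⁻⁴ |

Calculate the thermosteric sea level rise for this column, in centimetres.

19.1 cm of thermosteric rise

Layer 1 at 24 °C → α = 2.9×10⁻⁴ K⁻¹
Layer 2 at 12 °C → α = 1.8×10⁻⁴ K⁻¹
Layer 3 at 2 °C → α = 0.84×10⁻⁴ K⁻¹
0–190 m: 190 × 2.9×10⁻⁴ × 1.5 = 0.08265 m
0.5 × 800 × 1.8×10⁻⁴ = 0.07200 m
Layer 3: 0.84×10⁻⁴ × 1800 × 0.24 = 0.036288 m
Δh = 0.08265 + 0.07200 + 0.036288 = 0.190938 m ≈ 19.1 cm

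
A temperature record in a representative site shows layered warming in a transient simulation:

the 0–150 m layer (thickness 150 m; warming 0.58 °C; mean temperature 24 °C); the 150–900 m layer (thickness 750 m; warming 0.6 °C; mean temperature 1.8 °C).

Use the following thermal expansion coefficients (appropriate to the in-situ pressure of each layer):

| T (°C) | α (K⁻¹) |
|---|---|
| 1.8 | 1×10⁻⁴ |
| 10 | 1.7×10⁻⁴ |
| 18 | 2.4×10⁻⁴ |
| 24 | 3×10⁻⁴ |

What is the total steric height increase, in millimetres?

71 mm

Layer 1 at 24 °C → α = 3×10⁻⁴ K⁻¹
Layer 2 at 1.8 °C → α = 1×10⁻⁴ K⁻¹
Layer 1: 0.58 × 150 × 3×10⁻⁴ = 0.02610 m
Layer 2: 1×10⁻⁴ × 750 × 0.6 = 0.04500 m
Δh = 0.02610 + 0.04500 = 0.07110 m ≈ 71 mm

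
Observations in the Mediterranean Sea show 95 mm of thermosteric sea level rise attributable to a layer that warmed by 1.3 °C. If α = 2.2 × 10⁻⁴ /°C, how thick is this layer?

about 332 m

H = Δh/(αΔT) = 0.095 / (2.2×10⁻⁴ × 1.3) ≈ 332.2 m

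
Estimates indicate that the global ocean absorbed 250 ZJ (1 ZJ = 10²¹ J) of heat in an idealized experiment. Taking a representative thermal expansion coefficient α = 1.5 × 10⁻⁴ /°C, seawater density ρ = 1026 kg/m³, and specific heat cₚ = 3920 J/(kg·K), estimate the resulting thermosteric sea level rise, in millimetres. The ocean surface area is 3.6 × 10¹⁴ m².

Per unit area: Q = 250×10²¹ / (3.6×10¹⁴) ≈ 6.944×10⁸ J/m²
Δh = αQ/(ρcₚ) = 1.5×10⁻⁴ × 6.944×10⁸ / (1026 × 3920) ≈ 0.025898 m

25.9 mm of thermosteric rise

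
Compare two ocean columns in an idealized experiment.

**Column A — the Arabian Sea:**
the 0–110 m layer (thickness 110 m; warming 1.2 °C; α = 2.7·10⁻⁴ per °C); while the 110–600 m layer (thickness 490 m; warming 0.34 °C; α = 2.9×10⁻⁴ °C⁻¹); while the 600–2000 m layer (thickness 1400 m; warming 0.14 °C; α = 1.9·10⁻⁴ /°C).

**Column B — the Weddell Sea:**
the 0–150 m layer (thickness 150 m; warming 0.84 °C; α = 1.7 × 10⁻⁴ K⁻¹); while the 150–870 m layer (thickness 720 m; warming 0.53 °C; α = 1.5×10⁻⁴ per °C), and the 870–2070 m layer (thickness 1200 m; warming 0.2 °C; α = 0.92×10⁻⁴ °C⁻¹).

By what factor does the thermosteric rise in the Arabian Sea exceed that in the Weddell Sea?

a factor of 1.20

A 0–110 m: 2.7×10⁻⁴ × 110 × 1.2 = 0.03564 m
A 2.9×10⁻⁴ × 0.34 × 490 = 0.048314 m
A 600–2000 m: 1400 × 0.14 × 1.9×10⁻⁴ = 0.03724 m
A total: 0.121194 m
B 0–150 m: 150 × 0.84 × 1.7×10⁻⁴ = 0.02142 m
B 0.53 × 1.5×10⁻⁴ × 720 = 0.05724 m
B 870–2070 m: 1200 × 0.2 × 0.92×10⁻⁴ = 0.02208 m
B total: 0.10074 m
Ratio: 0.121194 / 0.10074 ≈ 1.203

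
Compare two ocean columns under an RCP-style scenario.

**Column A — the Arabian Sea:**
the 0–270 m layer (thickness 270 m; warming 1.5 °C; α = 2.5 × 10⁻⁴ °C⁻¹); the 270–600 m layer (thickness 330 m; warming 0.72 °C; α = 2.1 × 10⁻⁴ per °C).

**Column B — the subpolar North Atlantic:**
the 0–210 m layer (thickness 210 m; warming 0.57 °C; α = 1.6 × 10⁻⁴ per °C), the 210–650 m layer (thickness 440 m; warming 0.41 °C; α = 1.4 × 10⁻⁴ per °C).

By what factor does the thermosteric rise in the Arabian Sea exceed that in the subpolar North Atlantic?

A Layer 1: 1.5 × 2.5×10⁻⁴ × 270 = 0.10125 m
A 330 × 2.1×10⁻⁴ × 0.72 = 0.049896 m
A total: 0.151146 m
B 1.6×10⁻⁴ × 0.57 × 210 = 0.019152 m
B Layer 2: 0.41 × 1.4×10⁻⁴ × 440 = 0.025256 m
B total: 0.044408 m
Ratio: 0.151146 / 0.044408 ≈ 3.404

3.40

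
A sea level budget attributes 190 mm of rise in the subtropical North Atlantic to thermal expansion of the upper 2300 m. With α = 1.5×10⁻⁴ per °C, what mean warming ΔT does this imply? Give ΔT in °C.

about 0.551 °C

ΔT = Δh/(αH) = 0.19 / (1.5×10⁻⁴ × 2300) ≈ 0.5507 °C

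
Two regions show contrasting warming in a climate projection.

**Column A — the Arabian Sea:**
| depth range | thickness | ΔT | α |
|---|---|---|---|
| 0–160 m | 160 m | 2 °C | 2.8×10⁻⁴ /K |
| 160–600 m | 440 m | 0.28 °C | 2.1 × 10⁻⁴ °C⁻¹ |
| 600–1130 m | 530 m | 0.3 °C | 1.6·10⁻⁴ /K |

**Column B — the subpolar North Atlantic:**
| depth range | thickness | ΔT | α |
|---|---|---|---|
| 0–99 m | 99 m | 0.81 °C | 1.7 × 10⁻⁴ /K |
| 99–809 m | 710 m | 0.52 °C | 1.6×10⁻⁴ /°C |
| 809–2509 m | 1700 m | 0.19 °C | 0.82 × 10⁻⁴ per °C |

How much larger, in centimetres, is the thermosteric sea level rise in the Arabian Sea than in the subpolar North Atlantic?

4.17 cm

A 0–160 m: 160 × 2 × 2.8×10⁻⁴ = 0.08960 m
A Layer 2: 440 × 2.1×10⁻⁴ × 0.28 = 0.025872 m
A 530 × 0.3 × 1.6×10⁻⁴ = 0.02544 m
A total: 0.140912 m
B 0–99 m: 0.81 × 99 × 1.7×10⁻⁴ = 0.0136323 m
B 710 × 1.6×10⁻⁴ × 0.52 = 0.059072 m
B Layer 3: 0.82×10⁻⁴ × 1700 × 0.19 = 0.026486 m
B total: 0.0991903 m
Difference: 0.140912 − 0.0991903 = 0.0417217 m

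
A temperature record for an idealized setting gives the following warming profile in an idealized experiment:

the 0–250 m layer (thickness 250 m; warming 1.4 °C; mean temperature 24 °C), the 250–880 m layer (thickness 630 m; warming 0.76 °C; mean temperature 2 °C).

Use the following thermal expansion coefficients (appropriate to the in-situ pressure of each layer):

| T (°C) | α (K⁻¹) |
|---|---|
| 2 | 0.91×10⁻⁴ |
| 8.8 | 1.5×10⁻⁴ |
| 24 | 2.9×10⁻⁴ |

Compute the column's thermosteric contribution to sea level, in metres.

Δh = 0.145 m

Layer 1 at 24 °C → α = 2.9×10⁻⁴ K⁻¹
Layer 2 at 2 °C → α = 0.91×10⁻⁴ K⁻¹
0–250 m: 1.4 × 2.9×10⁻⁴ × 250 = 0.10150 m
Layer 2: 0.76 × 630 × 0.91×10⁻⁴ = 0.0435708 m
Δh = 0.10150 + 0.0435708 = 0.1450708 m ≈ 0.145 m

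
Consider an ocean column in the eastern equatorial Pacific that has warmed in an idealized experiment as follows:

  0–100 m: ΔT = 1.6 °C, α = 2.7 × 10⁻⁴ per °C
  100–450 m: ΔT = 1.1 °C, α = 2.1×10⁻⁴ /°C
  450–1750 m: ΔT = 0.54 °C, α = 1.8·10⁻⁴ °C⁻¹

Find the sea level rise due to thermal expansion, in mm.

0–100 m: 1.6 × 2.7×10⁻⁴ × 100 = 0.04320 m
100–450 m: 2.1×10⁻⁴ × 1.1 × 350 = 0.08085 m
1.8×10⁻⁴ × 0.54 × 1300 = 0.12636 m
Δh = 0.04320 + 0.08085 + 0.12636 = 0.25041 m

250 mm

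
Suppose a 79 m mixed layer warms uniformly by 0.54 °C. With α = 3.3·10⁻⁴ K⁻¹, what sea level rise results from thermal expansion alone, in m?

Δh = αΔT·H = 3.3×10⁻⁴ × 0.54 × 79 = 0.0140778 m

Δh = 0.0141 m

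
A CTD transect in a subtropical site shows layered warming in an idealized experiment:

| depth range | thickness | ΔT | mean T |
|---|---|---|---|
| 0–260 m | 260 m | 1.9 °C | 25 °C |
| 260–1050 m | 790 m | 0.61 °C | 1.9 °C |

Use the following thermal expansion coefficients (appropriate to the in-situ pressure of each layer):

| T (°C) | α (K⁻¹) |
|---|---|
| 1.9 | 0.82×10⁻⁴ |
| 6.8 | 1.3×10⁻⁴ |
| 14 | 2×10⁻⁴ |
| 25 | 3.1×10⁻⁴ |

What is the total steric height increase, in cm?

Layer 1 at 25 °C → α = 3.1×10⁻⁴ K⁻¹
Layer 2 at 1.9 °C → α = 0.82×10⁻⁴ K⁻¹
Layer 1: 1.9 × 260 × 3.1×10⁻⁴ = 0.15314 m
260–1050 m: 790 × 0.82×10⁻⁴ × 0.61 = 0.0395158 m
Δh = 0.15314 + 0.0395158 = 0.1926558 m ≈ 19.3 cm

about 19.3 cm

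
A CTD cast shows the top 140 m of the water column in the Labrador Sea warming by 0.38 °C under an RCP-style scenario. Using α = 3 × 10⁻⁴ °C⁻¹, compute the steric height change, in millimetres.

Δh = αΔT·H = 3×10⁻⁴ × 0.38 × 140 = 0.01596 m

about 16.0 mm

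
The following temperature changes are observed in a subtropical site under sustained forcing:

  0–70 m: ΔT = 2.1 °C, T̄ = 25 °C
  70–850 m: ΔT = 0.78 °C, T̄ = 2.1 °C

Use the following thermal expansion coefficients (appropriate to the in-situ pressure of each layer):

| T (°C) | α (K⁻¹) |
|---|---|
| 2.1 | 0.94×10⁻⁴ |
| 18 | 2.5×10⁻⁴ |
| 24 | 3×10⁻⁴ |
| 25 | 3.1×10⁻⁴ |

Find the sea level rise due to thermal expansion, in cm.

about 10.3 cm

Layer 1 at 25 °C → α = 3.1×10⁻⁴ K⁻¹
Layer 2 at 2.1 °C → α = 0.94×10⁻⁴ K⁻¹
0–70 m: 70 × 3.1×10⁻⁴ × 2.1 = 0.04557 m
0.78 × 780 × 0.94×10⁻⁴ = 0.0571896 m
Δh = 0.04557 + 0.0571896 = 0.1027596 m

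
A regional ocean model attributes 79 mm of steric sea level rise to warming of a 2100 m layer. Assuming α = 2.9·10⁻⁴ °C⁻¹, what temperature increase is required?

ΔT = Δh/(αH) = 0.079 / (2.9×10⁻⁴ × 2100) ≈ 0.1297 °C

about 0.130 °C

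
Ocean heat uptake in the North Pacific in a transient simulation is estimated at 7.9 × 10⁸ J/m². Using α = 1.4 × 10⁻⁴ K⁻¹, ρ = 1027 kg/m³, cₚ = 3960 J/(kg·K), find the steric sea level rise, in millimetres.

27.2 mm of thermosteric rise

Δh = αQ/(ρcₚ) = 1.4×10⁻⁴ × 7.9×10⁸ / (1027 × 3960) ≈ 0.027195 m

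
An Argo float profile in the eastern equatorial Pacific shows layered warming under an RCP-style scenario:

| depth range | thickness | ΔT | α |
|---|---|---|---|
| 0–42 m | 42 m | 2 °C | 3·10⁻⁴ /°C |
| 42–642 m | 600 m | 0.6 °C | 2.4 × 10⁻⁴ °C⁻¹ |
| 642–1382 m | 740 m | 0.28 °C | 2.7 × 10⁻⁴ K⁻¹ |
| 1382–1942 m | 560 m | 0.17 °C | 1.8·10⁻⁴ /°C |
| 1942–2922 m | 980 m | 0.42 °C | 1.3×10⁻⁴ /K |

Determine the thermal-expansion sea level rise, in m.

Δh ≈ 0.24 m

42 × 3×10⁻⁴ × 2 = 0.02520 m
42–642 m: 600 × 2.4×10⁻⁴ × 0.6 = 0.08640 m
740 × 2.7×10⁻⁴ × 0.28 = 0.055944 m
1.8×10⁻⁴ × 0.17 × 560 = 0.017136 m
Layer 5: 1.3×10⁻⁴ × 980 × 0.42 = 0.053508 m
Δh = 0.02520 + 0.08640 + 0.055944 + 0.017136 + 0.053508 = 0.238188 m ≈ 0.24 m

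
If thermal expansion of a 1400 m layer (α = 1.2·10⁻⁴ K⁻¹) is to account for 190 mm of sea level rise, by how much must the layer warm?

about 1.13 K

ΔT = Δh/(αH) = 0.19 / (1.2×10⁻⁴ × 1400) ≈ 1.131 K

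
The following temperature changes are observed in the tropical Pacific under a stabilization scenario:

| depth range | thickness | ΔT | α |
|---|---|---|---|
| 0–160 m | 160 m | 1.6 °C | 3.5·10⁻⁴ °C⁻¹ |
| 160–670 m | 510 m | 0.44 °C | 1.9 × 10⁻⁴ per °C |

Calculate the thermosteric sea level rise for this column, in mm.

Δh = 132 mm

3.5×10⁻⁴ × 1.6 × 160 = 0.08960 m
Layer 2: 1.9×10⁻⁴ × 0.44 × 510 = 0.042636 m
Δh = 0.08960 + 0.042636 = 0.132236 m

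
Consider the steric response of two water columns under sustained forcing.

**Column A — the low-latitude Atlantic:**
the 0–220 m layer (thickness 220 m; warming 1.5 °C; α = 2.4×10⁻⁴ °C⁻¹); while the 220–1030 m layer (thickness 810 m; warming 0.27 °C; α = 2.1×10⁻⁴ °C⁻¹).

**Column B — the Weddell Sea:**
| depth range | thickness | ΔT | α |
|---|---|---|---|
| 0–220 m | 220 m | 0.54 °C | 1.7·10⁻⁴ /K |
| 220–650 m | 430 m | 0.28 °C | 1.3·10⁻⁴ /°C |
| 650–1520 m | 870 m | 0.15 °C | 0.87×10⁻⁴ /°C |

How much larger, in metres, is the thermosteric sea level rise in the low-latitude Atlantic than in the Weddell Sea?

0.078 m larger

A 0–220 m: 1.5 × 2.4×10⁻⁴ × 220 = 0.07920 m
A Layer 2: 0.27 × 810 × 2.1×10⁻⁴ = 0.045927 m
A total: 0.125127 m
B Layer 1: 1.7×10⁻⁴ × 220 × 0.54 = 0.020196 m
B Layer 2: 1.3×10⁻⁴ × 0.28 × 430 = 0.015652 m
B 0.15 × 0.87×10⁻⁴ × 870 = 0.0113535 m
B total: 0.0472015 m
Difference: 0.125127 − 0.0472015 = 0.0779255 m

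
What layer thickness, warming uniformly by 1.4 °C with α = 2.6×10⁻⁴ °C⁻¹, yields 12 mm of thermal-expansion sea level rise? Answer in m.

H ≈ 33.0 m

H = Δh/(αΔT) = 0.012 / (2.6×10⁻⁴ × 1.4) ≈ 32.97 m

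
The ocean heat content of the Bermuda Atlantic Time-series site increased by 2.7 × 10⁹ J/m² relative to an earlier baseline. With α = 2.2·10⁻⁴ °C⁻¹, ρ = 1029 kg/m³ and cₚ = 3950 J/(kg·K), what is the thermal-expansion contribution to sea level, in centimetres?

14.6 cm

Δh = αQ/(ρcₚ) = 2.2×10⁻⁴ × 2.7×10⁹ / (1029 × 3950) ≈ 0.14614 m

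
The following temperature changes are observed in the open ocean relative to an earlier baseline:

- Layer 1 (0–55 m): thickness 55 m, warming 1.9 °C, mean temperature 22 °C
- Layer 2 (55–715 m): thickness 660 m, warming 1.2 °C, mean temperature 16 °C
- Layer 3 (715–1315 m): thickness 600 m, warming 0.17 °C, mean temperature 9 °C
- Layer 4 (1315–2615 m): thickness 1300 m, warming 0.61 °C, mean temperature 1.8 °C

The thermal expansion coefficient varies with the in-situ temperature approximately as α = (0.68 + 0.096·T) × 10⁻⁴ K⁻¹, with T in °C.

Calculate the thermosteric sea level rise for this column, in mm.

about 290 mm

Layer 1: α = (0.68 + 0.096×22)×10⁻⁴ = 2.792×10⁻⁴ K⁻¹
Layer 2: α = (0.68 + 0.096×16)×10⁻⁴ = 2.216×10⁻⁴ K⁻¹
Layer 3: α = (0.68 + 0.096×9)×10⁻⁴ = 1.544×10⁻⁴ K⁻¹
Layer 4: α = (0.68 + 0.096×1.8)×10⁻⁴ = 0.8528×10⁻⁴ K⁻¹
0–55 m: 1.9 × 55 × 2.792×10⁻⁴ = 0.0291764 m
55–715 m: 660 × 2.216×10⁻⁴ × 1.2 = 0.1755072 m
600 × 1.544×10⁻⁴ × 0.17 = 0.0157488 m
Layer 4: 0.8528×10⁻⁴ × 0.61 × 1300 = 0.06762704 m
Δh = 0.0291764 + 0.1755072 + 0.0157488 + 0.06762704 = 0.28805944 m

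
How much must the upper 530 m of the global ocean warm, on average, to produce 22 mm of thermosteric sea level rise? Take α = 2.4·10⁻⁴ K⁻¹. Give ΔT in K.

0.173 K

ΔT = Δh/(αH) = 0.022 / (2.4×10⁻⁴ × 530) ≈ 0.1730 K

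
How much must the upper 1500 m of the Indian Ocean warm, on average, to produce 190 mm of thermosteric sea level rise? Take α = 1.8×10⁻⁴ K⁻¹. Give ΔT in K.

ΔT = Δh/(αH) = 0.19 / (1.8×10⁻⁴ × 1500) ≈ 0.7037 K

0.704 K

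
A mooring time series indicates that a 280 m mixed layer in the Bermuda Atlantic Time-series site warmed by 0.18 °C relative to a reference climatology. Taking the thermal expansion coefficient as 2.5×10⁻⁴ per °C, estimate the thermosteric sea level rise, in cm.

about 1.3 cm

Δh = αΔT·H = 2.5×10⁻⁴ × 0.18 × 280 = 0.01260 m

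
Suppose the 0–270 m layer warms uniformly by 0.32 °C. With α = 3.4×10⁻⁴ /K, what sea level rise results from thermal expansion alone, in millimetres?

Δh = αΔT·H = 3.4×10⁻⁴ × 0.32 × 270 = 0.029376 m

about 29.4 mm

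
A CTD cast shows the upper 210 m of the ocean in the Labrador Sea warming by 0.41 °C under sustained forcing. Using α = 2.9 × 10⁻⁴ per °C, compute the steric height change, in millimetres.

Δh = αΔT·H = 2.9×10⁻⁴ × 0.41 × 210 = 0.024969 m

25 mm of thermosteric rise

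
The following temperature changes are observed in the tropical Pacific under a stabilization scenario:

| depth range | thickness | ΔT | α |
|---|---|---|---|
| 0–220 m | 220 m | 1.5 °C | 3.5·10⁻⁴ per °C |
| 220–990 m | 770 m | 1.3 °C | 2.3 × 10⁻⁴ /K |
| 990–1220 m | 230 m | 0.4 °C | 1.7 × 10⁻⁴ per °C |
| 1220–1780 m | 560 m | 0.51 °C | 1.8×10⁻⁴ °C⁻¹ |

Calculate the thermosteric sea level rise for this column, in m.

Δh ≈ 0.41 m

Layer 1: 1.5 × 220 × 3.5×10⁻⁴ = 0.11550 m
1.3 × 2.3×10⁻⁴ × 770 = 0.23023 m
Layer 3: 230 × 0.4 × 1.7×10⁻⁴ = 0.01564 m
560 × 0.51 × 1.8×10⁻⁴ = 0.051408 m
Δh = 0.11550 + 0.23023 + 0.01564 + 0.051408 = 0.412778 m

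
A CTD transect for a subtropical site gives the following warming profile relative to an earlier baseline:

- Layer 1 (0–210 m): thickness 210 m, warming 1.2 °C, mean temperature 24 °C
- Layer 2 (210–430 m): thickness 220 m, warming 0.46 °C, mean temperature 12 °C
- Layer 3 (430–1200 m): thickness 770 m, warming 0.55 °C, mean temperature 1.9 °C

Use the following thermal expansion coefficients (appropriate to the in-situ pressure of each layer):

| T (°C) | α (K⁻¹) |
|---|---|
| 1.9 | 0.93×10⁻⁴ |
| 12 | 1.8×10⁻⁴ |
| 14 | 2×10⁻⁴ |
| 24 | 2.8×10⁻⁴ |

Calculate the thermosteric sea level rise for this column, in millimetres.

Δh ≈ 128 mm

Layer 1 at 24 °C → α = 2.8×10⁻⁴ K⁻¹
Layer 2 at 12 °C → α = 1.8×10⁻⁴ K⁻¹
Layer 3 at 1.9 °C → α = 0.93×10⁻⁴ K⁻¹
Layer 1: 1.2 × 2.8×10⁻⁴ × 210 = 0.07056 m
210–430 m: 220 × 0.46 × 1.8×10⁻⁴ = 0.018216 m
Layer 3: 0.55 × 0.93×10⁻⁴ × 770 = 0.0393855 m
Δh = 0.07056 + 0.018216 + 0.0393855 = 0.1281615 m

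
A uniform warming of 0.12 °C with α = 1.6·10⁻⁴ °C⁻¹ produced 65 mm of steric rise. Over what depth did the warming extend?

H = Δh/(αΔT) = 0.065 / (1.6×10⁻⁴ × 0.12) ≈ 3385 m

H ≈ 3400 m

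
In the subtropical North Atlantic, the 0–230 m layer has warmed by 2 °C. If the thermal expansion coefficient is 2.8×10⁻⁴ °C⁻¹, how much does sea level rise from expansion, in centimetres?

about 12.9 cm

Δh = αΔT·H = 2.8×10⁻⁴ × 2 × 230 = 0.12880 m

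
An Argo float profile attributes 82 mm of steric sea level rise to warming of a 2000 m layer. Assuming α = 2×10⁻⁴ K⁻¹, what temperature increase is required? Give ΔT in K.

about 0.21 K

ΔT = Δh/(αH) = 0.082 / (2×10⁻⁴ × 2000) = 0.2050 K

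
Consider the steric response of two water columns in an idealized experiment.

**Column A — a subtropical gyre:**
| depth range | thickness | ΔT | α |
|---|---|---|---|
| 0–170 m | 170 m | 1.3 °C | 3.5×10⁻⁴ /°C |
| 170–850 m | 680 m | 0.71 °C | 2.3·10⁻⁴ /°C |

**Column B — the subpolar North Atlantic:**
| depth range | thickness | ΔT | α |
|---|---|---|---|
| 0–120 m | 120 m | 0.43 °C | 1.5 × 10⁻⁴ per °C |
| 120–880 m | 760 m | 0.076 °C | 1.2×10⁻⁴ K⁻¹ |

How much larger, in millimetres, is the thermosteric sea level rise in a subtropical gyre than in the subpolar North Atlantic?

170 mm larger

A 1.3 × 170 × 3.5×10⁻⁴ = 0.07735 m
A 680 × 2.3×10⁻⁴ × 0.71 = 0.111044 m
A total: 0.188394 m
B Layer 1: 120 × 0.43 × 1.5×10⁻⁴ = 0.00774 m
B Layer 2: 0.076 × 760 × 1.2×10⁻⁴ = 0.0069312 m
B total: 0.0146712 m
Difference: 0.188394 − 0.0146712 = 0.1737228 m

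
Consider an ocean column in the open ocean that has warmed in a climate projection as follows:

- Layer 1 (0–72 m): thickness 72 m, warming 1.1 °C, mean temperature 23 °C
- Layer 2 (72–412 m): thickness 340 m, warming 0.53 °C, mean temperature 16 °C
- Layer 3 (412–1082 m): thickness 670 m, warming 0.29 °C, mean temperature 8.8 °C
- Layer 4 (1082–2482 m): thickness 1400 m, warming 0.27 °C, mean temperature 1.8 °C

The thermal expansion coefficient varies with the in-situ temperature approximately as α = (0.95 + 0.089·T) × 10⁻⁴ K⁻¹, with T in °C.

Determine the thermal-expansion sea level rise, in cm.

Layer 1: α = (0.95 + 0.089×23)×10⁻⁴ = 2.997×10⁻⁴ K⁻¹
Layer 2: α = (0.95 + 0.089×16)×10⁻⁴ = 2.374×10⁻⁴ K⁻¹
Layer 3: α = (0.95 + 0.089×8.8)×10⁻⁴ = 1.7332×10⁻⁴ K⁻¹
Layer 4: α = (0.95 + 0.089×1.8)×10⁻⁴ = 1.1102×10⁻⁴ K⁻¹
0–72 m: 1.1 × 72 × 2.997×10⁻⁴ = 0.02373624 m
340 × 2.374×10⁻⁴ × 0.53 = 0.04277948 m
Layer 3: 670 × 0.29 × 1.7332×10⁻⁴ = 0.033676076 m
Layer 4: 1.1102×10⁻⁴ × 0.27 × 1400 = 0.04196556 m
Δh = 0.02373624 + 0.04277948 + 0.033676076 + 0.04196556 = 0.142157356 m

14.2 cm of thermosteric rise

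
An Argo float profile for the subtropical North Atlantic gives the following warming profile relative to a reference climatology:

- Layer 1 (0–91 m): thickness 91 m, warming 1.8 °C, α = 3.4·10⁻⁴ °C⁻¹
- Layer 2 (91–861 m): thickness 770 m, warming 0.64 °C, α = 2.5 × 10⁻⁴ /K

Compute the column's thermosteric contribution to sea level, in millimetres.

180 mm of thermosteric rise

0–91 m: 91 × 3.4×10⁻⁴ × 1.8 = 0.055692 m
91–861 m: 2.5×10⁻⁴ × 770 × 0.64 = 0.12320 m
Δh = 0.055692 + 0.12320 = 0.178892 m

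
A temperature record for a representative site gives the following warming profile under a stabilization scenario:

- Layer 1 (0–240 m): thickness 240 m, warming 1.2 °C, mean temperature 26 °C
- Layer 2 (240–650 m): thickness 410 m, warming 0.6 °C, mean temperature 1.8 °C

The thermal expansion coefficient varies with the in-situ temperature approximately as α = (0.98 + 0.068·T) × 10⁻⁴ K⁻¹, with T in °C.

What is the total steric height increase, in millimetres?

106 mm of thermosteric rise

Layer 1: α = (0.98 + 0.068×26)×10⁻⁴ = 2.748×10⁻⁴ K⁻¹
Layer 2: α = (0.98 + 0.068×1.8)×10⁻⁴ = 1.1024×10⁻⁴ K⁻¹
2.748×10⁻⁴ × 1.2 × 240 = 0.0791424 m
Layer 2: 0.6 × 410 × 1.1024×10⁻⁴ = 0.02711904 m
Δh = 0.0791424 + 0.02711904 = 0.10626144 m ≈ 106 mm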